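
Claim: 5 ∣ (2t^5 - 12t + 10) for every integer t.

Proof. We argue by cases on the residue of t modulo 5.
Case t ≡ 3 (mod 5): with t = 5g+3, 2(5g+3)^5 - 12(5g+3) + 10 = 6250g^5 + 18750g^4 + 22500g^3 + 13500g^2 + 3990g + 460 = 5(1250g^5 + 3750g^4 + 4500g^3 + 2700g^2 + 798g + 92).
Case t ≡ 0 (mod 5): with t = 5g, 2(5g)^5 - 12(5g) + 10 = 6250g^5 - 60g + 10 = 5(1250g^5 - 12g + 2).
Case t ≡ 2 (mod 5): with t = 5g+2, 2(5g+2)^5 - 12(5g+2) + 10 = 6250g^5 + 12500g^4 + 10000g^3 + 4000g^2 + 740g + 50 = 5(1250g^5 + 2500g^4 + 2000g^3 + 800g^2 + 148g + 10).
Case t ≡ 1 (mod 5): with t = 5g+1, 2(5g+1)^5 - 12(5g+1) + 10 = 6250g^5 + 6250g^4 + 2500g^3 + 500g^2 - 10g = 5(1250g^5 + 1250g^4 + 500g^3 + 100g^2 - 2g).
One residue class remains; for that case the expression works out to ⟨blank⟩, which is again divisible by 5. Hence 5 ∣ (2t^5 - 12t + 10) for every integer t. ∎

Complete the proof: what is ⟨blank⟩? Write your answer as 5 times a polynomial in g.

The residues treated are {3, 0, 2, 1}, so the missing case is t ≡ 4 (mod 5); write t = 5g+4.
Then 2(5g+4)^5 - 12(5g+4) + 10 = 6250g^5 + 25000g^4 + 40000g^3 + 32000g^2 + 12740g + 2010 = 5(1250g^5 + 5000g^4 + 8000g^3 + 6400g^2 + 2548g + 402).

5(1250g^5 + 5000g^4 + 8000g^3 + 6400g^2 + 2548g + 402)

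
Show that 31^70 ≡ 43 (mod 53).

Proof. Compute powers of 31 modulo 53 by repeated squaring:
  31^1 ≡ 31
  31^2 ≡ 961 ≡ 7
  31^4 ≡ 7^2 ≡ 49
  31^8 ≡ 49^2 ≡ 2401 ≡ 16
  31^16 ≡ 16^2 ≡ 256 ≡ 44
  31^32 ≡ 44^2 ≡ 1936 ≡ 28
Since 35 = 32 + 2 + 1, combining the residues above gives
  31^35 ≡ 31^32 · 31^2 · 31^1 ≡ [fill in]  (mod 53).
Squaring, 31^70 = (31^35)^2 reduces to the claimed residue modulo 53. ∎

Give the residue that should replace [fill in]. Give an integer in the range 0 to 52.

34

Multiply the listed residues: 28 · 7 · 31 = 196 → 6076.
Reducing modulo 53: 6076 = 114·53 + 34, so 31^35 ≡ 34.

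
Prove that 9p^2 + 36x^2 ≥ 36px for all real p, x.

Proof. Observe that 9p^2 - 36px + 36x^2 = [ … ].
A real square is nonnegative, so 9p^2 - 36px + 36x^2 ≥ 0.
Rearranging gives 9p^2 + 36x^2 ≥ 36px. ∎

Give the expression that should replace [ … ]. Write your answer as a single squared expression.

The leading and trailing coefficients are 3^2 and 6^2, and 36 = 2·3·6, so the trinomial is (3p - 6x)^2.
Hence 9p^2 - 36px + 36x^2 ≥ 0.

(3p - 6x)^2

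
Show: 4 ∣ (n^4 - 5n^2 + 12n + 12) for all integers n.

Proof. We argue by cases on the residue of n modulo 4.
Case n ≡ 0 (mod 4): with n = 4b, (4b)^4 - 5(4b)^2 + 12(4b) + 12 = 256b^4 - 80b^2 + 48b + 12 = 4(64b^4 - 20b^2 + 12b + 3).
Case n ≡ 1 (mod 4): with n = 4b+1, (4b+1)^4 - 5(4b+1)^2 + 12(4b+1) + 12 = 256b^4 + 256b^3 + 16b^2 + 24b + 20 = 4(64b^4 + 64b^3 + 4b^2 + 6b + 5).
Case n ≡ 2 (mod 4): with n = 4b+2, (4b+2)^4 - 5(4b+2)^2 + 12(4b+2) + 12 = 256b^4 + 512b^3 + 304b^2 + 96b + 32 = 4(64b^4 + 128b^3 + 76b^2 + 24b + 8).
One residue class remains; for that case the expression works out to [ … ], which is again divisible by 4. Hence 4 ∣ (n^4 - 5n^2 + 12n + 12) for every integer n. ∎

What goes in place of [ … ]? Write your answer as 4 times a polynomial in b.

4(64b^4 + 192b^3 + 196b^2 + 90b + 21)

The residues treated are {0, 1, 2}, so the missing case is n ≡ 3 (mod 4); write n = 4b+3.
Then (4b+3)^4 - 5(4b+3)^2 + 12(4b+3) + 12 = 256b^4 + 768b^3 + 784b^2 + 360b + 84 = 4(64b^4 + 192b^3 + 196b^2 + 90b + 21).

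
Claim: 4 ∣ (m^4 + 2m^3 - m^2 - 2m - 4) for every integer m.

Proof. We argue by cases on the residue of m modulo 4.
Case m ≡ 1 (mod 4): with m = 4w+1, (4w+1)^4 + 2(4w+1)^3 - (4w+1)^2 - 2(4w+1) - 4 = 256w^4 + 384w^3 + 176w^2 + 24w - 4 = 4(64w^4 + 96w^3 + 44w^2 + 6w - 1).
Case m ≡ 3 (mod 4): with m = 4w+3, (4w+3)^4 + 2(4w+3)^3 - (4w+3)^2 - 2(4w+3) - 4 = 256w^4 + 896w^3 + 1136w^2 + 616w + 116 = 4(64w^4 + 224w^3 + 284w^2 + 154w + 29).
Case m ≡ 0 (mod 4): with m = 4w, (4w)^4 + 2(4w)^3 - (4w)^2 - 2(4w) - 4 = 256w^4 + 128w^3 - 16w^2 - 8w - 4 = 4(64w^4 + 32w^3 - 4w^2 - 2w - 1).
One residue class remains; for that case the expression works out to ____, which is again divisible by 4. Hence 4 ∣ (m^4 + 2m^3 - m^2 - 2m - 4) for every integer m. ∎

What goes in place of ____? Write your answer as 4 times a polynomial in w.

4(64w^4 + 160w^3 + 140w^2 + 50w + 5)

The residues treated are {1, 3, 0}, so the missing case is m ≡ 2 (mod 4); write m = 4w+2.
Then (4w+2)^4 + 2(4w+2)^3 - (4w+2)^2 - 2(4w+2) - 4 = 256w^4 + 640w^3 + 560w^2 + 200w + 20 = 4(64w^4 + 160w^3 + 140w^2 + 50w + 5).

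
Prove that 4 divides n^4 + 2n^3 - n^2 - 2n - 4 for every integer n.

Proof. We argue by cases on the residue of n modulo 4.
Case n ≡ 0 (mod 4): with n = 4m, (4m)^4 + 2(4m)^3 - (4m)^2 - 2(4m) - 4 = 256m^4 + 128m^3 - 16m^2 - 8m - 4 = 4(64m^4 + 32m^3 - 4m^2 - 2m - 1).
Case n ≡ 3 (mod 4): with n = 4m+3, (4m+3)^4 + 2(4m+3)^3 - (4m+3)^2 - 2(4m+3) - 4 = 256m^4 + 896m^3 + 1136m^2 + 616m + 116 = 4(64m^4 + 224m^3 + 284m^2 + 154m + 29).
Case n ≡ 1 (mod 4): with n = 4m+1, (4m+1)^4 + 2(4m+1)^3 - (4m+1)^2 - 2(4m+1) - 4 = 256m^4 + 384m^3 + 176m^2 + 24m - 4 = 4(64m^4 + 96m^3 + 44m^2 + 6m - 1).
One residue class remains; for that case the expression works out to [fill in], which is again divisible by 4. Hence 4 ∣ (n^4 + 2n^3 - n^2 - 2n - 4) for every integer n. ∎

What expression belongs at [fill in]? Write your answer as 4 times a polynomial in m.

Only n ≡ 2 (mod 4) is unaccounted for. Put n = 4m+2:
(4m+2)^4 + 2(4m+2)^3 - (4m+2)^2 - 2(4m+2) - 4 expands to 256m^4 + 640m^3 + 560m^2 + 200m + 20,
and factoring out 4 leaves 4(64m^4 + 160m^3 + 140m^2 + 50m + 5).

4(64m^4 + 160m^3 + 140m^2 + 50m + 5)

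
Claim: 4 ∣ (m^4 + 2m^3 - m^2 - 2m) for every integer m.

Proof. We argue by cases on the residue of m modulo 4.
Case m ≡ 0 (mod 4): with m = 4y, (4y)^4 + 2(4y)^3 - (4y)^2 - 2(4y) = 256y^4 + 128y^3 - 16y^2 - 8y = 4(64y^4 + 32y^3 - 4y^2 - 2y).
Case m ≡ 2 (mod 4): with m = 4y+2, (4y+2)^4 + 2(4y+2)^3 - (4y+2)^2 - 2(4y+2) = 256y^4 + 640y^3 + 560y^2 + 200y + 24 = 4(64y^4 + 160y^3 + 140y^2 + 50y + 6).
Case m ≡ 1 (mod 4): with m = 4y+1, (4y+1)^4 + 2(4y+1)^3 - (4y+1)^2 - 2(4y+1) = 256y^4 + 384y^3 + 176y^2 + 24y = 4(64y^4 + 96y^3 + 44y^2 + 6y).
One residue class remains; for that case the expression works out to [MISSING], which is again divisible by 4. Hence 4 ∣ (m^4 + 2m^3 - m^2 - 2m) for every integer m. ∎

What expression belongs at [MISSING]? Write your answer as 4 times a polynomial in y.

4(64y^4 + 224y^3 + 284y^2 + 154y + 30)

The residues treated are {0, 2, 1}, so the missing case is m ≡ 3 (mod 4); write m = 4y+3.
Then (4y+3)^4 + 2(4y+3)^3 - (4y+3)^2 - 2(4y+3) = 256y^4 + 896y^3 + 1136y^2 + 616y + 120 = 4(64y^4 + 224y^3 + 284y^2 + 154y + 30).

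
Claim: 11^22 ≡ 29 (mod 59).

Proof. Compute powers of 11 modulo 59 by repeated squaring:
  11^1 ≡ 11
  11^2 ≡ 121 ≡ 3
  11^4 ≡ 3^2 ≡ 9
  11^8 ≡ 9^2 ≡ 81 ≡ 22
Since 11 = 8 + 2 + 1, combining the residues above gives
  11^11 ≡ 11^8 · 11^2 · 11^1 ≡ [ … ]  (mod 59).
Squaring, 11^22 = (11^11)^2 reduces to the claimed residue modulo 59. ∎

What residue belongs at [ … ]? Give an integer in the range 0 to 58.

18

11^8 · 11^2 · 11^1 ≡ 22 · 3 · 11 = 726.
726 mod 59 = 18, so 11^11 ≡ 18 (mod 59).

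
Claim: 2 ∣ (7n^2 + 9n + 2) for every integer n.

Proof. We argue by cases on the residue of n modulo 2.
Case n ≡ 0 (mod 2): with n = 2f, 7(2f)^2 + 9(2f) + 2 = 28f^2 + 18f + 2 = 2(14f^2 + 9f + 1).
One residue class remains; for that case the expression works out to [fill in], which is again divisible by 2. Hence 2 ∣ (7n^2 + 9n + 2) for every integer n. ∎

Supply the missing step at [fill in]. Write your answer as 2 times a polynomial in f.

2(14f^2 + 23f + 9)

Only n ≡ 1 (mod 2) is unaccounted for. Put n = 2f+1:
7(2f+1)^2 + 9(2f+1) + 2 expands to 28f^2 + 46f + 18,
and factoring out 2 leaves 2(14f^2 + 23f + 9).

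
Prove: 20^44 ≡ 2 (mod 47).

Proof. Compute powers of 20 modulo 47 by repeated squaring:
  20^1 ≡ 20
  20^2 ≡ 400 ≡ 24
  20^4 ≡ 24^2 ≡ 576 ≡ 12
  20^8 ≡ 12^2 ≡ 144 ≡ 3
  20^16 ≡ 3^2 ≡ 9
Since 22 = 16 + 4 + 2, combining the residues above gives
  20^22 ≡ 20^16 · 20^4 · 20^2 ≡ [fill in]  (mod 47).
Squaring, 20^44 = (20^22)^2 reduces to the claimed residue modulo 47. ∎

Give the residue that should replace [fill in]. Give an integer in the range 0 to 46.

7

Multiply the listed residues: 9 · 12 · 24 = 108 → 2592.
Reducing modulo 47: 2592 = 55·47 + 7, so 20^22 ≡ 7.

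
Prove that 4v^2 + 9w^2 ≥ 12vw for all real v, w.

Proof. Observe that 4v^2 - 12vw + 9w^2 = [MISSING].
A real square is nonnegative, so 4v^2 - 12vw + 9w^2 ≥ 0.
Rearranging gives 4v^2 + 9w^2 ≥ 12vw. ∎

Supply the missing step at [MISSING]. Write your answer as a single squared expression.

The leading and trailing coefficients are 2^2 and 3^2, and 12 = 2·2·3, so the trinomial is (2v - 3w)^2.
Hence 4v^2 - 12vw + 9w^2 ≥ 0.

(2v - 3w)^2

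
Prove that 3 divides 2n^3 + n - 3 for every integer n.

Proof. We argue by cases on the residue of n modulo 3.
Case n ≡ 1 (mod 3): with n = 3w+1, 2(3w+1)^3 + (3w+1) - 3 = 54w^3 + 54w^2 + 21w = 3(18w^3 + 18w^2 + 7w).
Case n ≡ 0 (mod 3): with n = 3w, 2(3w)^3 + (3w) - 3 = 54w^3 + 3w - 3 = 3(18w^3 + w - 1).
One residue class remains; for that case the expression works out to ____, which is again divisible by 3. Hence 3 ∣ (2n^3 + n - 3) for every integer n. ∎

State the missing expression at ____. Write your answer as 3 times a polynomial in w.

The residues treated are {1, 0}, so the missing case is n ≡ 2 (mod 3); write n = 3w+2.
Then 2(3w+2)^3 + (3w+2) - 3 = 54w^3 + 108w^2 + 75w + 15 = 3(18w^3 + 36w^2 + 25w + 5).

3(18w^3 + 36w^2 + 25w + 5)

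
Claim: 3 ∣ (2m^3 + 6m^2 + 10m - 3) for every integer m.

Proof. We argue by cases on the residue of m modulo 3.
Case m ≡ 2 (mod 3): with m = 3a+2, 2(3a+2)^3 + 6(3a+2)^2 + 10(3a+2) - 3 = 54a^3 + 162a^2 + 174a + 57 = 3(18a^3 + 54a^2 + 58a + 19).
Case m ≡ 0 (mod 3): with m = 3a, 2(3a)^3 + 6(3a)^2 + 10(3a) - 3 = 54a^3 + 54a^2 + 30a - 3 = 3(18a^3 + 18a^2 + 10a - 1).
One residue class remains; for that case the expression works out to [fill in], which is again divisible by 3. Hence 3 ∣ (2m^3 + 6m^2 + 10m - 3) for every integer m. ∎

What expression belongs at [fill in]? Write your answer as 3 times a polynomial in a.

Only m ≡ 1 (mod 3) is unaccounted for. Put m = 3a+1:
2(3a+1)^3 + 6(3a+1)^2 + 10(3a+1) - 3 expands to 54a^3 + 108a^2 + 84a + 15,
and factoring out 3 leaves 3(18a^3 + 36a^2 + 28a + 5).

3(18a^3 + 36a^2 + 28a + 5)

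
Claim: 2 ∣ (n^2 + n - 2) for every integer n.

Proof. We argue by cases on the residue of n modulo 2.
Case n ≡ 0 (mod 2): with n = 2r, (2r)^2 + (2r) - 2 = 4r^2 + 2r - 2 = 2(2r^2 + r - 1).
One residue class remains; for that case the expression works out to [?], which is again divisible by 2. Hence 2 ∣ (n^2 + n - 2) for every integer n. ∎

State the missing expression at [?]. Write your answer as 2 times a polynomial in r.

Only n ≡ 1 (mod 2) is unaccounted for. Put n = 2r+1:
(2r+1)^2 + (2r+1) - 2 expands to 4r^2 + 6r,
and factoring out 2 leaves 2(2r^2 + 3r).

2(2r^2 + 3r)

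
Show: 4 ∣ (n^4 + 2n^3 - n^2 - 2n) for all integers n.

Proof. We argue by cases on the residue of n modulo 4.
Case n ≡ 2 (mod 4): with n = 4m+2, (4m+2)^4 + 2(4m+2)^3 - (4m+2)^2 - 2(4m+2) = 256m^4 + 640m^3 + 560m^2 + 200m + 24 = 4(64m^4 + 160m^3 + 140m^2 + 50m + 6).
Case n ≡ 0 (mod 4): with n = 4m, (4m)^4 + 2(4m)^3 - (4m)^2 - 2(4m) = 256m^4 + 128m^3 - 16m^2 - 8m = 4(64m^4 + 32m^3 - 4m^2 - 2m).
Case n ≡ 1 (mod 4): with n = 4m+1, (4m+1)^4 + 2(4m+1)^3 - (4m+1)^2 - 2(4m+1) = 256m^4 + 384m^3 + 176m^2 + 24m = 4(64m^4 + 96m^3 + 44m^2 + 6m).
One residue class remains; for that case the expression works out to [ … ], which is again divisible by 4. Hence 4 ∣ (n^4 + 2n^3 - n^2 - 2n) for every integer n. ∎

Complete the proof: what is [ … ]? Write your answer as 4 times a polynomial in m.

The residues treated are {2, 0, 1}, so the missing case is n ≡ 3 (mod 4); write n = 4m+3.
Then (4m+3)^4 + 2(4m+3)^3 - (4m+3)^2 - 2(4m+3) = 256m^4 + 896m^3 + 1136m^2 + 616m + 120 = 4(64m^4 + 224m^3 + 284m^2 + 154m + 30).

4(64m^4 + 224m^3 + 284m^2 + 154m + 30)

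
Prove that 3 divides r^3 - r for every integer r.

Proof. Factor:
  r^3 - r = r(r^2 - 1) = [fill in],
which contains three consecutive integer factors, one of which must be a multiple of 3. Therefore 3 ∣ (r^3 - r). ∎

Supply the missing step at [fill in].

r(r^2 - 1) = r(r - 1)(r + 1) = (r - 1)r(r + 1).
These three factors are consecutive integers, so their product is divisible by 3.

(r - 1)r(r + 1)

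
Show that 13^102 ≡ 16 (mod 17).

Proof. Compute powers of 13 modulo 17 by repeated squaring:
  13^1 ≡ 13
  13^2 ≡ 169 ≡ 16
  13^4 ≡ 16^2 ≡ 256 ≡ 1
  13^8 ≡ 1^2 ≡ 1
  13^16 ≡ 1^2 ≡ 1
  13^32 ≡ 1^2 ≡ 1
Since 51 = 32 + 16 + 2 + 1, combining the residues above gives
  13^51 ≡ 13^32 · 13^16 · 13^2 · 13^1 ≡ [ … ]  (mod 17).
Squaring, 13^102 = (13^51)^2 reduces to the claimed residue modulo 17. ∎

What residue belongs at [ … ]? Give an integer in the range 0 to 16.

Multiply the listed residues: 1 · 1 · 16 · 13 = 1 → 16 → 208.
Reducing modulo 17: 208 = 12·17 + 4, so 13^51 ≡ 4.

4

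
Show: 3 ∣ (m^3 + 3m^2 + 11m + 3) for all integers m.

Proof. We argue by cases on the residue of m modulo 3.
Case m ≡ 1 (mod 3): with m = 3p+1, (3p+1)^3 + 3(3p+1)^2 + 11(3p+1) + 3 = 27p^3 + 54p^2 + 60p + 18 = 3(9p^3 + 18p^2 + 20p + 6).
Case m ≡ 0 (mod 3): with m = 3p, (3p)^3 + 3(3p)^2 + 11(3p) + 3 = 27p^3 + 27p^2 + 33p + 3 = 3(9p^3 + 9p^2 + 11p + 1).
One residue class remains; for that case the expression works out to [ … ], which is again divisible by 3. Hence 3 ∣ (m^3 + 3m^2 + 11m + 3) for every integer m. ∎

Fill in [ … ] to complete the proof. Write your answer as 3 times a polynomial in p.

3(9p^3 + 27p^2 + 35p + 15)

Only m ≡ 2 (mod 3) is unaccounted for. Put m = 3p+2:
(3p+2)^3 + 3(3p+2)^2 + 11(3p+2) + 3 expands to 27p^3 + 81p^2 + 105p + 45,
and factoring out 3 leaves 3(9p^3 + 27p^2 + 35p + 15).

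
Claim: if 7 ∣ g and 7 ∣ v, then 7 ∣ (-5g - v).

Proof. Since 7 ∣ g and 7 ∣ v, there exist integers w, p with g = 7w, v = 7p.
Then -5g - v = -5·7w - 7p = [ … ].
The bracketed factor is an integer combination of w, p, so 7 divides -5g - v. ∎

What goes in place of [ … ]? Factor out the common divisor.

Each term has a factor of 7: -5·7w - 7p = 7·(-p - 5w).
Since -p - 5w is an integer, 7 ∣ (-5g - v).

7(-p - 5w)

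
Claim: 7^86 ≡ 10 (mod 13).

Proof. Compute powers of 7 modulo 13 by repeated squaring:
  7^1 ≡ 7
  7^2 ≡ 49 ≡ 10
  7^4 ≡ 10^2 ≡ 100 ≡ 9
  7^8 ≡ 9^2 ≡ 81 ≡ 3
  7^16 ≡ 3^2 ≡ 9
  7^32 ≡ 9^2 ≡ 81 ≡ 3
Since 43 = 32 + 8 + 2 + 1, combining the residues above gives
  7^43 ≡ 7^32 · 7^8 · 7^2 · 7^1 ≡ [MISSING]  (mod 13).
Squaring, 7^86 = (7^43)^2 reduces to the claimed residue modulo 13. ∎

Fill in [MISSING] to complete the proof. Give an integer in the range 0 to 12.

6

7^32 · 7^8 · 7^2 · 7^1 ≡ 3 · 3 · 10 · 7 = 630.
630 mod 13 = 6, so 7^43 ≡ 6 (mod 13).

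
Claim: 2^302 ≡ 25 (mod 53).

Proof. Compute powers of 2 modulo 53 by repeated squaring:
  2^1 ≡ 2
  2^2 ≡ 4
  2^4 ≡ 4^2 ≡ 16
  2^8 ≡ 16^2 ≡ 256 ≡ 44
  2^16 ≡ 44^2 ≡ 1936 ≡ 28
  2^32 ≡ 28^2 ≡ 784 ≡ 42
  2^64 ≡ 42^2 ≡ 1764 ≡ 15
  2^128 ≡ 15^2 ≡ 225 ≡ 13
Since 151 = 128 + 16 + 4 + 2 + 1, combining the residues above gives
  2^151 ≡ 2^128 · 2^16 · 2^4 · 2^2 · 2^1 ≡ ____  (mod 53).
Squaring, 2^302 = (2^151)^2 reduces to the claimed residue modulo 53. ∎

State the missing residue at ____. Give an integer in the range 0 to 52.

Multiply the listed residues: 13 · 28 · 16 · 4 · 2 = 364 → 5824 → 23296 → 46592.
Reducing modulo 53: 46592 = 879·53 + 5, so 2^151 ≡ 5.

5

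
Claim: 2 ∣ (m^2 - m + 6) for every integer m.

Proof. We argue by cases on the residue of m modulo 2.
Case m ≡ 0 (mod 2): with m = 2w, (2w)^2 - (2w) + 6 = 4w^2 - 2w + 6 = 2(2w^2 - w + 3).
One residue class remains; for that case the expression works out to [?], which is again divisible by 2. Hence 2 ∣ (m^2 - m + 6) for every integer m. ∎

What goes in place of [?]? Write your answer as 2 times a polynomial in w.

2(2w^2 + w + 3)

Only m ≡ 1 (mod 2) is unaccounted for. Put m = 2w+1:
(2w+1)^2 - (2w+1) + 6 expands to 4w^2 + 2w + 6,
and factoring out 2 leaves 2(2w^2 + w + 3).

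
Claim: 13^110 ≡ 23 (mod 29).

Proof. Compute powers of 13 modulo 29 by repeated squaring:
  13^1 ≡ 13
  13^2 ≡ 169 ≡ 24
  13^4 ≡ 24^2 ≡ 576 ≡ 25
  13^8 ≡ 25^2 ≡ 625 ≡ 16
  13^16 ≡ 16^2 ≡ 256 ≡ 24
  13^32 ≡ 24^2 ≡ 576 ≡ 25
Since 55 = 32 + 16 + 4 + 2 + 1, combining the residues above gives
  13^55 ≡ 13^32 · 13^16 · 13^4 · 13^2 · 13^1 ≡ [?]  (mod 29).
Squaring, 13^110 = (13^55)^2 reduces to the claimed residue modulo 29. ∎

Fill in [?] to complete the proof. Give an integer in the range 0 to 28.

9

13^32 · 13^16 · 13^4 · 13^2 · 13^1 ≡ 25 · 24 · 25 · 24 · 13 = 4680000.
4680000 mod 29 = 9, so 13^55 ≡ 9 (mod 29).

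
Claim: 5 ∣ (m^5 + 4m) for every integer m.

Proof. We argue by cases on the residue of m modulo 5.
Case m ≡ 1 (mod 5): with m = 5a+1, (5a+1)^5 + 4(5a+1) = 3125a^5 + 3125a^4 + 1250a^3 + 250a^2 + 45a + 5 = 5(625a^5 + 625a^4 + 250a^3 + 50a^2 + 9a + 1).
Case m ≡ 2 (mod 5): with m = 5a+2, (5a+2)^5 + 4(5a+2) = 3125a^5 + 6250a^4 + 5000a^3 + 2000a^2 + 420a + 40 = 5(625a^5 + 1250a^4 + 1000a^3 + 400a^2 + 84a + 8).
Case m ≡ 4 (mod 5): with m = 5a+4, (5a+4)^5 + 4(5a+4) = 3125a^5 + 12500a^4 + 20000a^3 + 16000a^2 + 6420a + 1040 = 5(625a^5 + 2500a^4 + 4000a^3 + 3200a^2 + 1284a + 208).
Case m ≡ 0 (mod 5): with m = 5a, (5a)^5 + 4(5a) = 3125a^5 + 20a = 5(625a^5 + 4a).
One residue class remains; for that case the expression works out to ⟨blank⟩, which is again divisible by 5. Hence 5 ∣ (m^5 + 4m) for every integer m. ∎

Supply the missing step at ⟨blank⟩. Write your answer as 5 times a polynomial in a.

The residues treated are {1, 2, 4, 0}, so the missing case is m ≡ 3 (mod 5); write m = 5a+3.
Then (5a+3)^5 + 4(5a+3) = 3125a^5 + 9375a^4 + 11250a^3 + 6750a^2 + 2045a + 255 = 5(625a^5 + 1875a^4 + 2250a^3 + 1350a^2 + 409a + 51).

5(625a^5 + 1875a^4 + 2250a^3 + 1350a^2 + 409a + 51)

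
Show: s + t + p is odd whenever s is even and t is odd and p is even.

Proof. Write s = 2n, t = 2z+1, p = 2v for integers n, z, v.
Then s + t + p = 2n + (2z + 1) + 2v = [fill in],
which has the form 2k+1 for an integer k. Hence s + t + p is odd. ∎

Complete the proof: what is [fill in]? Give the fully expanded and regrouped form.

Expanding: 2n + (2z + 1) + 2v = 2n + 2v + 2z + 1.
Every term except the constant is even, so this is 2(n + v + z) + 1,
and n + v + z ∈ ℤ gives the required form.

2(n + v + z) + 1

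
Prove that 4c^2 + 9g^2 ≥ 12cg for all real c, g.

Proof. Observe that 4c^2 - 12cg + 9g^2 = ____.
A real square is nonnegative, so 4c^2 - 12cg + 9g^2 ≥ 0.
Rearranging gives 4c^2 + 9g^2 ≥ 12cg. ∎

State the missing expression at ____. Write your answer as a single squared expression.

The leading and trailing coefficients are 2^2 and 3^2, and 12 = 2·2·3, so the trinomial is (2c - 3g)^2.
Hence 4c^2 - 12cg + 9g^2 ≥ 0.

(2c - 3g)^2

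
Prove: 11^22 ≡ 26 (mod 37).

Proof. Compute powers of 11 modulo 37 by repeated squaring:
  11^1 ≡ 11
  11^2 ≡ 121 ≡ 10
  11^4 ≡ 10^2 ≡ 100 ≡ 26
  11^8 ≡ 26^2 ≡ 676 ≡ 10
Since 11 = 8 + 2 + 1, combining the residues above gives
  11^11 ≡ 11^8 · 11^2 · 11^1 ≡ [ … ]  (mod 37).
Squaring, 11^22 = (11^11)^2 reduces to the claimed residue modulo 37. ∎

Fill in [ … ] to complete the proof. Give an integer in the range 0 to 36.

27

11^8 · 11^2 · 11^1 ≡ 10 · 10 · 11 = 1100.
1100 mod 37 = 27, so 11^11 ≡ 27 (mod 37).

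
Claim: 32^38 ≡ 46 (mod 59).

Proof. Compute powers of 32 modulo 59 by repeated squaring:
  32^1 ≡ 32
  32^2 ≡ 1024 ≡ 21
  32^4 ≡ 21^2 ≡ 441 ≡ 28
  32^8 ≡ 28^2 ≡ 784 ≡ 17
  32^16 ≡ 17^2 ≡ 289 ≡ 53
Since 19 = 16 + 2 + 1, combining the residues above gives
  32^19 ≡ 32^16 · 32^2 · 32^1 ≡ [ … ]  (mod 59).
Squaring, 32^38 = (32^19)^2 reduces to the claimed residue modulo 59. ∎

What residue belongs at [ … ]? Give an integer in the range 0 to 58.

Multiply the listed residues: 53 · 21 · 32 = 1113 → 35616.
Reducing modulo 59: 35616 = 603·59 + 39, so 32^19 ≡ 39.

39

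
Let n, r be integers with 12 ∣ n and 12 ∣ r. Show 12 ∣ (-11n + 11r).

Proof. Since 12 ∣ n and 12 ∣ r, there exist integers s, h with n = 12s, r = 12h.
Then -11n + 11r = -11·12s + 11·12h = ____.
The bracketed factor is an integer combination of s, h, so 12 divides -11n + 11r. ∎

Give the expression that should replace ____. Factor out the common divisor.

12(11h - 11s)

Each term has a factor of 12: -11·12s + 11·12h = 12·(11h - 11s).
Since 11h - 11s is an integer, 12 ∣ (-11n + 11r).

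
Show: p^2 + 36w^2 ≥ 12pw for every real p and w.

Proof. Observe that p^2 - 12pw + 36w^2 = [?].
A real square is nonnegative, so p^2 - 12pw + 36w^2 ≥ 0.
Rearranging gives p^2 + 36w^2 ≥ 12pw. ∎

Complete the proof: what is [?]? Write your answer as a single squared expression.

p^2 - 12pw + 36w^2 is a perfect-square trinomial: the outer terms are (p)^2 and (6w)^2, and the cross term is -2·p·6w.
So p^2 - 12pw + 36w^2 = (p - 6w)^2 ≥ 0.

(p - 6w)^2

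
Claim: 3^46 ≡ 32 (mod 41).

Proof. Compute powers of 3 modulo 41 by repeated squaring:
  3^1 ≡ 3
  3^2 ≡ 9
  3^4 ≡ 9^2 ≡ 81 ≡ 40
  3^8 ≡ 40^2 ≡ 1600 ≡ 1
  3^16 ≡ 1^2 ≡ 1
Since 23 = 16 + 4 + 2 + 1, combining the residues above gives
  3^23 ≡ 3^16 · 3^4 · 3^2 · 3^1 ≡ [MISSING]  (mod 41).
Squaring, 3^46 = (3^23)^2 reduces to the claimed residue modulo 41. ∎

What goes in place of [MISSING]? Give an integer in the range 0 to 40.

14

3^16 · 3^4 · 3^2 · 3^1 ≡ 1 · 40 · 9 · 3 = 1080.
1080 mod 41 = 14, so 3^23 ≡ 14 (mod 41).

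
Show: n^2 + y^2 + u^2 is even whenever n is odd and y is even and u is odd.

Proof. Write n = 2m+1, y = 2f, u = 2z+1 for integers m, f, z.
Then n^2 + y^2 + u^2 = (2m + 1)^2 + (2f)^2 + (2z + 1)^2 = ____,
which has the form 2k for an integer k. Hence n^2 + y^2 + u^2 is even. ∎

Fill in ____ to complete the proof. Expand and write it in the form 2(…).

(2m + 1)^2 + (2f)^2 + (2z + 1)^2 = 4f^2 + 4m^2 + 4m + 4z^2 + 4z + 2
= 2(2f^2 + 2m^2 + 2m + 2z^2 + 2z + 1).
Since 2f^2 + 2m^2 + 2m + 2z^2 + 2z + 1 is an integer, the sum of squares is of the form 2k for an integer k.

2(2f^2 + 2m^2 + 2m + 2z^2 + 2z + 1)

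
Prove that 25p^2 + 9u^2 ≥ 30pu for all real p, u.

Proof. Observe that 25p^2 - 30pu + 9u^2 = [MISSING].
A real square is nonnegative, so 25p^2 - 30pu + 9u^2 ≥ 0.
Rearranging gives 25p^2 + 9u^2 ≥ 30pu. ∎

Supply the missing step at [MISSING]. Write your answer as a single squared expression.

(5p - 3u)^2

25p^2 - 30pu + 9u^2 is a perfect-square trinomial: the outer terms are (5p)^2 and (3u)^2, and the cross term is -2·5p·3u.
So 25p^2 - 30pu + 9u^2 = (5p - 3u)^2 ≥ 0.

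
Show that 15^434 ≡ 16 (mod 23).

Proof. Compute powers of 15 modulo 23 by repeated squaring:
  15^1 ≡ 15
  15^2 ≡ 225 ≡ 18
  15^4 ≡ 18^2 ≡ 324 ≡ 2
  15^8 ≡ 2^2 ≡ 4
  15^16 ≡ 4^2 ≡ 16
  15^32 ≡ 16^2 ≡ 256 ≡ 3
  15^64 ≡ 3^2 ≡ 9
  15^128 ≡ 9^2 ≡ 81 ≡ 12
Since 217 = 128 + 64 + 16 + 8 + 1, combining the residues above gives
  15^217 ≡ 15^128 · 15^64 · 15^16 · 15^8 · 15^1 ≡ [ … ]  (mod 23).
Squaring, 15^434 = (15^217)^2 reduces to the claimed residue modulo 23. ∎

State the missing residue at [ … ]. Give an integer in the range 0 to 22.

Multiply the listed residues: 12 · 9 · 16 · 4 · 15 = 108 → 1728 → 6912 → 103680.
Reducing modulo 23: 103680 = 4507·23 + 19, so 15^217 ≡ 19.

19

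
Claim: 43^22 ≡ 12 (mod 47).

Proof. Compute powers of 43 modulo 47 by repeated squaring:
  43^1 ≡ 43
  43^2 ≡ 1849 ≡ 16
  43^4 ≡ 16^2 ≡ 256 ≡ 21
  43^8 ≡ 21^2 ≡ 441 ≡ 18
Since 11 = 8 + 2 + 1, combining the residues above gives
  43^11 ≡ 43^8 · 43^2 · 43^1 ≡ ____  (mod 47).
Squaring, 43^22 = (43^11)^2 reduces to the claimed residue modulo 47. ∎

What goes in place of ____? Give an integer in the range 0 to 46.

23

43^8 · 43^2 · 43^1 ≡ 18 · 16 · 43 = 12384.
12384 mod 47 = 23, so 43^11 ≡ 23 (mod 47).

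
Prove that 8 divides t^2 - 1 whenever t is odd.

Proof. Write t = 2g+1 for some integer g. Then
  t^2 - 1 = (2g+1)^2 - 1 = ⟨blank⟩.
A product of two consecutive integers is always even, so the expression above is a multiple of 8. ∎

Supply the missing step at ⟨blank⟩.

(2g+1)^2 - 1 = 4g^2 + 4g + 1 - 1 = 4g^2 + 4g = 4g(g+1).
Since g and g+1 are consecutive, g(g+1) is even, and 4·(even) is a multiple of 8.

4g(g + 1)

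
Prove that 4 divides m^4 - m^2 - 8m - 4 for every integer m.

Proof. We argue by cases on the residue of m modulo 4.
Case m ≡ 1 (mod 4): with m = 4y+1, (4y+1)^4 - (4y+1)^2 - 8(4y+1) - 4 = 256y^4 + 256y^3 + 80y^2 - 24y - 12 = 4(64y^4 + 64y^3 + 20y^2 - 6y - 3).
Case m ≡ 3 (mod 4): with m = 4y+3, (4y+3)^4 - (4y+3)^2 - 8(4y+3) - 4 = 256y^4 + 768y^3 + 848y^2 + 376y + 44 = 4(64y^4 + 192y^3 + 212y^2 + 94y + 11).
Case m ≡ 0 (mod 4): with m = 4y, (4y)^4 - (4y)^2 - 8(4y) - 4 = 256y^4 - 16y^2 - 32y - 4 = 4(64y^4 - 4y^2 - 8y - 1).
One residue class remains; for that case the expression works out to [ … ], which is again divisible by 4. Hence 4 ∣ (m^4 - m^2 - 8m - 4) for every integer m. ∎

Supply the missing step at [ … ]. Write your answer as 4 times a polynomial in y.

Only m ≡ 2 (mod 4) is unaccounted for. Put m = 4y+2:
(4y+2)^4 - (4y+2)^2 - 8(4y+2) - 4 expands to 256y^4 + 512y^3 + 368y^2 + 80y - 8,
and factoring out 4 leaves 4(64y^4 + 128y^3 + 92y^2 + 20y - 2).

4(64y^4 + 128y^3 + 92y^2 + 20y - 2)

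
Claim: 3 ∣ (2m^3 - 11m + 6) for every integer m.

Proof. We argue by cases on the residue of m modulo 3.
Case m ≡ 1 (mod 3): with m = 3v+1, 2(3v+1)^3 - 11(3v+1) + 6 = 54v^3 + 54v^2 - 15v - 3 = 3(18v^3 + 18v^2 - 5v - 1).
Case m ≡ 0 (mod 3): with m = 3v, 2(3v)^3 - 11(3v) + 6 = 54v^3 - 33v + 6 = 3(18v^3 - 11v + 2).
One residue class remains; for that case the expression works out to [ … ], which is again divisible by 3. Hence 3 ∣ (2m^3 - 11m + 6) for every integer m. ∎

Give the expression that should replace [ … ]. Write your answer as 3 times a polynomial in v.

Only m ≡ 2 (mod 3) is unaccounted for. Put m = 3v+2:
2(3v+2)^3 - 11(3v+2) + 6 expands to 54v^3 + 108v^2 + 39v,
and factoring out 3 leaves 3(18v^3 + 36v^2 + 13v).

3(18v^3 + 36v^2 + 13v)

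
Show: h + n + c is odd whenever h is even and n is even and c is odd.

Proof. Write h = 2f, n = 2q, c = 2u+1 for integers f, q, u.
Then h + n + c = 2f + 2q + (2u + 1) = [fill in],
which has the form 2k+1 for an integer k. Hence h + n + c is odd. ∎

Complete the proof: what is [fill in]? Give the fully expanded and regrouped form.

2(f + q + u) + 1

Expanding: 2f + 2q + (2u + 1) = 2f + 2q + 2u + 1.
Every term except the constant is even, so this is 2(f + q + u) + 1,
and f + q + u ∈ ℤ gives the required form.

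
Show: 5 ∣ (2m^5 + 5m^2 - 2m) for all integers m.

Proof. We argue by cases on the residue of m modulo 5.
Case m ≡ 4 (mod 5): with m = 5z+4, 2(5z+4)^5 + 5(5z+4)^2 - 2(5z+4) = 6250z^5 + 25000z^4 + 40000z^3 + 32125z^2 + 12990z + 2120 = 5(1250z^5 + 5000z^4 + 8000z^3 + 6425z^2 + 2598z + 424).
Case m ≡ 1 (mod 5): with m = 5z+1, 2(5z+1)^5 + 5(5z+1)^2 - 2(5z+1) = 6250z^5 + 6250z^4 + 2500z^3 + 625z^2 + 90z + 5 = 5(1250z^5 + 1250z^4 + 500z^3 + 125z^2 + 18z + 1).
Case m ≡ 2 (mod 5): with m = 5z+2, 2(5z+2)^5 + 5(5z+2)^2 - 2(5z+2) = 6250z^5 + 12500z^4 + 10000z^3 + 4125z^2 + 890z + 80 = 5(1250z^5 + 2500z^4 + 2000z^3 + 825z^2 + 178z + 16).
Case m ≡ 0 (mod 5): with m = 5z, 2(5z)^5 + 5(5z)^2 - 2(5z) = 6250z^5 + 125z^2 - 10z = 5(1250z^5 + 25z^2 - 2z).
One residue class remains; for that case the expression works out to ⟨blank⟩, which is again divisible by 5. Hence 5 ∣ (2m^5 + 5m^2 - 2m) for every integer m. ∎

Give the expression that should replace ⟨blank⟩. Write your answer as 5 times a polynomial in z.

5(1250z^5 + 3750z^4 + 4500z^3 + 2725z^2 + 838z + 105)

Only m ≡ 3 (mod 5) is unaccounted for. Put m = 5z+3:
2(5z+3)^5 + 5(5z+3)^2 - 2(5z+3) expands to 6250z^5 + 18750z^4 + 22500z^3 + 13625z^2 + 4190z + 525,
and factoring out 5 leaves 5(1250z^5 + 3750z^4 + 4500z^3 + 2725z^2 + 838z + 105).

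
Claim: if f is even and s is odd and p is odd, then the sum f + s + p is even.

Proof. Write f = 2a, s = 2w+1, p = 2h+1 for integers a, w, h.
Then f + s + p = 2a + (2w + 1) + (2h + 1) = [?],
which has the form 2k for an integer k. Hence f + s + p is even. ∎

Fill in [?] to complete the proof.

2a + (2w + 1) + (2h + 1) = 2a + 2h + 2w + 2
= 2(a + h + w + 1).
Since a + h + w + 1 is an integer, the sum is of the form 2k for an integer k.

2(a + h + w + 1)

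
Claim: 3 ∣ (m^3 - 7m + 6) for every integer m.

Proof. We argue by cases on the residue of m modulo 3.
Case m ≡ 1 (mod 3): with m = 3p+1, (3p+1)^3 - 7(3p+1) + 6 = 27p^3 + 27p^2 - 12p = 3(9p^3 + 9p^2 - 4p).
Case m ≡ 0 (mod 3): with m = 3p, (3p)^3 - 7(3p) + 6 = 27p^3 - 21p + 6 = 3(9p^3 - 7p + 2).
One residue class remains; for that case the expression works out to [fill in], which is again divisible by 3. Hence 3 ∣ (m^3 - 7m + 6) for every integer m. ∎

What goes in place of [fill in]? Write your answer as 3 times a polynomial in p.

The residues treated are {1, 0}, so the missing case is m ≡ 2 (mod 3); write m = 3p+2.
Then (3p+2)^3 - 7(3p+2) + 6 = 27p^3 + 54p^2 + 15p = 3(9p^3 + 18p^2 + 5p).

3(9p^3 + 18p^2 + 5p)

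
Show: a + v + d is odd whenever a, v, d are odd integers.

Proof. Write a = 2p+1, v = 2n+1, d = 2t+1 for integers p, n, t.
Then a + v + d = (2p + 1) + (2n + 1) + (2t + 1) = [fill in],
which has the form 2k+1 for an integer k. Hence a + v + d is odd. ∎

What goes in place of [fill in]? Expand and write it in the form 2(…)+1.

(2p + 1) + (2n + 1) + (2t + 1) = 2n + 2p + 2t + 3
= 2(n + p + t + 1) + 1.
Since n + p + t + 1 is an integer, the sum is of the form 2k+1 for an integer k.

2(n + p + t + 1) + 1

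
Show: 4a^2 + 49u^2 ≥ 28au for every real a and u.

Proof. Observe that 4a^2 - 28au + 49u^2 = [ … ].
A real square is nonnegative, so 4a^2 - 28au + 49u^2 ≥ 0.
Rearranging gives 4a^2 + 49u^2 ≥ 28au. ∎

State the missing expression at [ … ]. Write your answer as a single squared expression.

(2a - 7u)^2

The leading and trailing coefficients are 2^2 and 7^2, and 28 = 2·2·7, so the trinomial is (2a - 7u)^2.
Hence 4a^2 - 28au + 49u^2 ≥ 0.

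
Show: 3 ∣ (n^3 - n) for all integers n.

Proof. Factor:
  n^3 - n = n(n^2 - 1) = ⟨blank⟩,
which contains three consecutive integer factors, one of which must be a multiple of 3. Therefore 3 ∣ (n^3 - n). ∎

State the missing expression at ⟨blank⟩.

(n - 1)n(n + 1)

n(n^2 - 1) = n(n - 1)(n + 1) = (n - 1)n(n + 1).
These three factors are consecutive integers, so their product is divisible by 3.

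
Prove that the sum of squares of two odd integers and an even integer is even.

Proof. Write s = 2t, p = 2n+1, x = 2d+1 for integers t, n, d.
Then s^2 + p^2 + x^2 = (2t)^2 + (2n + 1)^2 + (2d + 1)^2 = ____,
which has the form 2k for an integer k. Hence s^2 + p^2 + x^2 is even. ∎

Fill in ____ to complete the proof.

Expanding: (2t)^2 + (2n + 1)^2 + (2d + 1)^2 = 4d^2 + 4d + 4n^2 + 4n + 4t^2 + 2.
Every term is even; pulling out the factor of 2 gives 2(2d^2 + 2d + 2n^2 + 2n + 2t^2 + 1).

2(2d^2 + 2d + 2n^2 + 2n + 2t^2 + 1)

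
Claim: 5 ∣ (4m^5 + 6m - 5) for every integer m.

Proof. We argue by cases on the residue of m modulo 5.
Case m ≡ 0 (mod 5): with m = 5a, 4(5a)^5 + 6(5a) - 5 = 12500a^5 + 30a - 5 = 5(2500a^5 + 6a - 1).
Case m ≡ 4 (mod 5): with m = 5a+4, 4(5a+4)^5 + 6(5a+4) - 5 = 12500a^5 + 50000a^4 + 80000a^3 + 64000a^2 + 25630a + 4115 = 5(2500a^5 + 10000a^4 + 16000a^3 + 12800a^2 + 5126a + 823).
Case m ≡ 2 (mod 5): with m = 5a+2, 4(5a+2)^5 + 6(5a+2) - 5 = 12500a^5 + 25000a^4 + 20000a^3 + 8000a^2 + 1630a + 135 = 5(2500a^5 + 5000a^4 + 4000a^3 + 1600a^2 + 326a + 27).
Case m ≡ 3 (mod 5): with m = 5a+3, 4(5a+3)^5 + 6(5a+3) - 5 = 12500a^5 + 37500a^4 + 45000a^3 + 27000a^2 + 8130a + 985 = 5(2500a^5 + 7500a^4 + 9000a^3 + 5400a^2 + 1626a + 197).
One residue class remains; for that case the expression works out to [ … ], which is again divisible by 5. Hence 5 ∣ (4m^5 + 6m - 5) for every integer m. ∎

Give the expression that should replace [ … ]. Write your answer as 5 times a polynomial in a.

The residues treated are {0, 4, 2, 3}, so the missing case is m ≡ 1 (mod 5); write m = 5a+1.
Then 4(5a+1)^5 + 6(5a+1) - 5 = 12500a^5 + 12500a^4 + 5000a^3 + 1000a^2 + 130a + 5 = 5(2500a^5 + 2500a^4 + 1000a^3 + 200a^2 + 26a + 1).

5(2500a^5 + 2500a^4 + 1000a^3 + 200a^2 + 26a + 1)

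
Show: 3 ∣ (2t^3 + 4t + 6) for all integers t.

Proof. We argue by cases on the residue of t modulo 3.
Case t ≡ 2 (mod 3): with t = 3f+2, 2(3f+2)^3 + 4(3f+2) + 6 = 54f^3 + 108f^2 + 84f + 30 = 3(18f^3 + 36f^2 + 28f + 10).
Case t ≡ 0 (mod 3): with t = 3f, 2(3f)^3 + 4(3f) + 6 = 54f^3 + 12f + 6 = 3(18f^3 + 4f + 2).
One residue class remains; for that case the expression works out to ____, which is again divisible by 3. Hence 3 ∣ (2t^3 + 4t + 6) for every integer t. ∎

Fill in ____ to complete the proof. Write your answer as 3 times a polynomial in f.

3(18f^3 + 18f^2 + 10f + 4)

The residues treated are {2, 0}, so the missing case is t ≡ 1 (mod 3); write t = 3f+1.
Then 2(3f+1)^3 + 4(3f+1) + 6 = 54f^3 + 54f^2 + 30f + 12 = 3(18f^3 + 18f^2 + 10f + 4).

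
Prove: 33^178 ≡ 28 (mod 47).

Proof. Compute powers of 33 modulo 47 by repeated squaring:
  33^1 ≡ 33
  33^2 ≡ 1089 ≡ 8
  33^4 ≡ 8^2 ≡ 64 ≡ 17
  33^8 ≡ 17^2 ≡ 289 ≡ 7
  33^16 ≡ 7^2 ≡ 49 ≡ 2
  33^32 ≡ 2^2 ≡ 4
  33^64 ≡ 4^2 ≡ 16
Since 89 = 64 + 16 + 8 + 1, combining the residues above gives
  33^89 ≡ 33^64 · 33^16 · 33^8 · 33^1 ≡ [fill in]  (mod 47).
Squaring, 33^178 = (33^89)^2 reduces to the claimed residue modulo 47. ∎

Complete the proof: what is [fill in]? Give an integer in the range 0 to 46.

Multiply the listed residues: 16 · 2 · 7 · 33 = 32 → 224 → 7392.
Reducing modulo 47: 7392 = 157·47 + 13, so 33^89 ≡ 13.

13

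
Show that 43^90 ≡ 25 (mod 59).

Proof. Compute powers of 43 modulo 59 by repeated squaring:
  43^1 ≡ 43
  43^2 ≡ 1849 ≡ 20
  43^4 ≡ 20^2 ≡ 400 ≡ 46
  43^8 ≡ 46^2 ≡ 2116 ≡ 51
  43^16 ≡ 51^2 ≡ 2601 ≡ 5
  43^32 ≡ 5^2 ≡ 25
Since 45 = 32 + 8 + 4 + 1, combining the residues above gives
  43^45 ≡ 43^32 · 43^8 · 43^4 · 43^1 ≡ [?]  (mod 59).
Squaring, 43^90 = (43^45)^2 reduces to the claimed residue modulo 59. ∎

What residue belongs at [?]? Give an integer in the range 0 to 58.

43^32 · 43^8 · 43^4 · 43^1 ≡ 25 · 51 · 46 · 43 = 2521950.
2521950 mod 59 = 54, so 43^45 ≡ 54 (mod 59).

54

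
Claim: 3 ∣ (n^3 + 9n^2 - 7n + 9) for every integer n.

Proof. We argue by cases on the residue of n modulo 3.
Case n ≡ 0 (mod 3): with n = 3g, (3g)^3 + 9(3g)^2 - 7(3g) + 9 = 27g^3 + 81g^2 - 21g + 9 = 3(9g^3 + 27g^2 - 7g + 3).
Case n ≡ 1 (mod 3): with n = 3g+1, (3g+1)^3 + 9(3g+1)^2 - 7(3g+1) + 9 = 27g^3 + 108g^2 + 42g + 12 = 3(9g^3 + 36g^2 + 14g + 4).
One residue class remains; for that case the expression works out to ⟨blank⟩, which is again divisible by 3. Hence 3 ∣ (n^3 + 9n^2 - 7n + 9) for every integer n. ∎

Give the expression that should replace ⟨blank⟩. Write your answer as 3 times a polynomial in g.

3(9g^3 + 45g^2 + 41g + 13)

The residues treated are {0, 1}, so the missing case is n ≡ 2 (mod 3); write n = 3g+2.
Then (3g+2)^3 + 9(3g+2)^2 - 7(3g+2) + 9 = 27g^3 + 135g^2 + 123g + 39 = 3(9g^3 + 45g^2 + 41g + 13).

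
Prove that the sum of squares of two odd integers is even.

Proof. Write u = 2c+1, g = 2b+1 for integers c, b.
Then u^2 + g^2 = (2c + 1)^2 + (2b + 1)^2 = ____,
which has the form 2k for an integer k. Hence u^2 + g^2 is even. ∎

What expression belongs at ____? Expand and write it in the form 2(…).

2(2b^2 + 2b + 2c^2 + 2c + 1)

(2c + 1)^2 + (2b + 1)^2 = 4b^2 + 4b + 4c^2 + 4c + 2
= 2(2b^2 + 2b + 2c^2 + 2c + 1).
Since 2b^2 + 2b + 2c^2 + 2c + 1 is an integer, the sum of squares is of the form 2k for an integer k.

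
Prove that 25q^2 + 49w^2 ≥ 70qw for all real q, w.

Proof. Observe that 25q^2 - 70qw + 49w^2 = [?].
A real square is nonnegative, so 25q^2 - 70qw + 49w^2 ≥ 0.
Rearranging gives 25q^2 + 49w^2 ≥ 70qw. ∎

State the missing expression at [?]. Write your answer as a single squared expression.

25q^2 - 70qw + 49w^2 is a perfect-square trinomial: the outer terms are (5q)^2 and (7w)^2, and the cross term is -2·5q·7w.
So 25q^2 - 70qw + 49w^2 = (5q - 7w)^2 ≥ 0.

(5q - 7w)^2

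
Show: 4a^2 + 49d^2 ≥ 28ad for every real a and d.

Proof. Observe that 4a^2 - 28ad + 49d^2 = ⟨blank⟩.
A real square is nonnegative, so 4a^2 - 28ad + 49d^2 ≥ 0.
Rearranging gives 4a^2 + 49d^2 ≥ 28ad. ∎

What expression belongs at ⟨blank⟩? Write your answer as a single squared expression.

The leading and trailing coefficients are 2^2 and 7^2, and 28 = 2·2·7, so the trinomial is (2a - 7d)^2.
Hence 4a^2 - 28ad + 49d^2 ≥ 0.

(2a - 7d)^2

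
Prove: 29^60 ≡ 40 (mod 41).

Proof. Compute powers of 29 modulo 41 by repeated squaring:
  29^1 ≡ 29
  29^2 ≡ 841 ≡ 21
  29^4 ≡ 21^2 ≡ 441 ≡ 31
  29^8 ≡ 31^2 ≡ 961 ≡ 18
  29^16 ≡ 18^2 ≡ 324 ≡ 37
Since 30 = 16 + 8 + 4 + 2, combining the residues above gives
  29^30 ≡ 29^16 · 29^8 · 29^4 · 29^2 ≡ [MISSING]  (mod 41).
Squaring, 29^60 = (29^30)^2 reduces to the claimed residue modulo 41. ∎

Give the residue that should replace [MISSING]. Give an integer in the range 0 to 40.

29^16 · 29^8 · 29^4 · 29^2 ≡ 37 · 18 · 31 · 21 = 433566.
433566 mod 41 = 32, so 29^30 ≡ 32 (mod 41).

32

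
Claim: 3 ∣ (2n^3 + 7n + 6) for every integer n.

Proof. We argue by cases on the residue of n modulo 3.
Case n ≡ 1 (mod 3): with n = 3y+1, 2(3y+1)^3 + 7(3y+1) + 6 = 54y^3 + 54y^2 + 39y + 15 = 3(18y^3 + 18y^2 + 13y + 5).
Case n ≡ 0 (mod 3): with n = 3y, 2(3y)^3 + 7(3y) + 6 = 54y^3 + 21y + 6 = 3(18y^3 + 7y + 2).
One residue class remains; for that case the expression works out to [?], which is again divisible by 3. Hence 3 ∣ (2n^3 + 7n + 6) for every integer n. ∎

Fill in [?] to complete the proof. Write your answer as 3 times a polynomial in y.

3(18y^3 + 36y^2 + 31y + 12)

Only n ≡ 2 (mod 3) is unaccounted for. Put n = 3y+2:
2(3y+2)^3 + 7(3y+2) + 6 expands to 54y^3 + 108y^2 + 93y + 36,
and factoring out 3 leaves 3(18y^3 + 36y^2 + 31y + 12).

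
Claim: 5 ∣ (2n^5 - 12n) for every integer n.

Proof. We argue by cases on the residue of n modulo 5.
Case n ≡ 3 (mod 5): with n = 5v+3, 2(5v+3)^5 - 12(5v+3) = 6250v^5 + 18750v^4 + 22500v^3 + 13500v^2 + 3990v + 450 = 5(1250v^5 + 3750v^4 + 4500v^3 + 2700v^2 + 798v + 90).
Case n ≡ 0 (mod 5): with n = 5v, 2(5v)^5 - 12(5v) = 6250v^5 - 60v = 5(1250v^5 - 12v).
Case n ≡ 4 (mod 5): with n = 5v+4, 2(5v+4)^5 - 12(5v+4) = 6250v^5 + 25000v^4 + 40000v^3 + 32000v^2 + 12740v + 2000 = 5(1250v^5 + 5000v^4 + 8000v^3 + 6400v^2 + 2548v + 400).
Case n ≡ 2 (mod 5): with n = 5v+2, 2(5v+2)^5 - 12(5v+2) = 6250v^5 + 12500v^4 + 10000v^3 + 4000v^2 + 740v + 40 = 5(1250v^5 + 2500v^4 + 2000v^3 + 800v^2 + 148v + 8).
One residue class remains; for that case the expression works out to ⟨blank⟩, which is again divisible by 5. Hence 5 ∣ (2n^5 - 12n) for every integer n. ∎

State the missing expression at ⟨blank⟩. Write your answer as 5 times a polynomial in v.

5(1250v^5 + 1250v^4 + 500v^3 + 100v^2 - 2v - 2)

The residues treated are {3, 0, 4, 2}, so the missing case is n ≡ 1 (mod 5); write n = 5v+1.
Then 2(5v+1)^5 - 12(5v+1) = 6250v^5 + 6250v^4 + 2500v^3 + 500v^2 - 10v - 10 = 5(1250v^5 + 1250v^4 + 500v^3 + 100v^2 - 2v - 2).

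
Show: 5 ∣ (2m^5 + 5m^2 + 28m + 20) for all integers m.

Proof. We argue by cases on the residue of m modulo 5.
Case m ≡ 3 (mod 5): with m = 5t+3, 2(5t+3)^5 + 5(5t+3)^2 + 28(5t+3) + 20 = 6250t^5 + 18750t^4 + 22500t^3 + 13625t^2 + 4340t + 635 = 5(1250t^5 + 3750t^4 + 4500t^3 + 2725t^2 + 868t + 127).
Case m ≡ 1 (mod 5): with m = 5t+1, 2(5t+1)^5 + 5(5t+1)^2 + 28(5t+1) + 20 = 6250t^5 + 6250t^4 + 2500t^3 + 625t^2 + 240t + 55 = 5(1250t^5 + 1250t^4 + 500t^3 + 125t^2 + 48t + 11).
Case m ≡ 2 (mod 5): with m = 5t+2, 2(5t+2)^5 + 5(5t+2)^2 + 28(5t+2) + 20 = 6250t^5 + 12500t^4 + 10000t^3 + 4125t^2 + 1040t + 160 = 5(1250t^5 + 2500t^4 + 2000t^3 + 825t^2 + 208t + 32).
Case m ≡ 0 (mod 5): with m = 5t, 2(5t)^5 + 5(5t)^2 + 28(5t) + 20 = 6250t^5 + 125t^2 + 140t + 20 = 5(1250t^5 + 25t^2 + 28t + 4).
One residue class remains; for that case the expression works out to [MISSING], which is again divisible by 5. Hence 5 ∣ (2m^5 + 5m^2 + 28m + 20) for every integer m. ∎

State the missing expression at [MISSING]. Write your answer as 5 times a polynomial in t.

5(1250t^5 + 5000t^4 + 8000t^3 + 6425t^2 + 2628t + 452)

The residues treated are {3, 1, 2, 0}, so the missing case is m ≡ 4 (mod 5); write m = 5t+4.
Then 2(5t+4)^5 + 5(5t+4)^2 + 28(5t+4) + 20 = 6250t^5 + 25000t^4 + 40000t^3 + 32125t^2 + 13140t + 2260 = 5(1250t^5 + 5000t^4 + 8000t^3 + 6425t^2 + 2628t + 452).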